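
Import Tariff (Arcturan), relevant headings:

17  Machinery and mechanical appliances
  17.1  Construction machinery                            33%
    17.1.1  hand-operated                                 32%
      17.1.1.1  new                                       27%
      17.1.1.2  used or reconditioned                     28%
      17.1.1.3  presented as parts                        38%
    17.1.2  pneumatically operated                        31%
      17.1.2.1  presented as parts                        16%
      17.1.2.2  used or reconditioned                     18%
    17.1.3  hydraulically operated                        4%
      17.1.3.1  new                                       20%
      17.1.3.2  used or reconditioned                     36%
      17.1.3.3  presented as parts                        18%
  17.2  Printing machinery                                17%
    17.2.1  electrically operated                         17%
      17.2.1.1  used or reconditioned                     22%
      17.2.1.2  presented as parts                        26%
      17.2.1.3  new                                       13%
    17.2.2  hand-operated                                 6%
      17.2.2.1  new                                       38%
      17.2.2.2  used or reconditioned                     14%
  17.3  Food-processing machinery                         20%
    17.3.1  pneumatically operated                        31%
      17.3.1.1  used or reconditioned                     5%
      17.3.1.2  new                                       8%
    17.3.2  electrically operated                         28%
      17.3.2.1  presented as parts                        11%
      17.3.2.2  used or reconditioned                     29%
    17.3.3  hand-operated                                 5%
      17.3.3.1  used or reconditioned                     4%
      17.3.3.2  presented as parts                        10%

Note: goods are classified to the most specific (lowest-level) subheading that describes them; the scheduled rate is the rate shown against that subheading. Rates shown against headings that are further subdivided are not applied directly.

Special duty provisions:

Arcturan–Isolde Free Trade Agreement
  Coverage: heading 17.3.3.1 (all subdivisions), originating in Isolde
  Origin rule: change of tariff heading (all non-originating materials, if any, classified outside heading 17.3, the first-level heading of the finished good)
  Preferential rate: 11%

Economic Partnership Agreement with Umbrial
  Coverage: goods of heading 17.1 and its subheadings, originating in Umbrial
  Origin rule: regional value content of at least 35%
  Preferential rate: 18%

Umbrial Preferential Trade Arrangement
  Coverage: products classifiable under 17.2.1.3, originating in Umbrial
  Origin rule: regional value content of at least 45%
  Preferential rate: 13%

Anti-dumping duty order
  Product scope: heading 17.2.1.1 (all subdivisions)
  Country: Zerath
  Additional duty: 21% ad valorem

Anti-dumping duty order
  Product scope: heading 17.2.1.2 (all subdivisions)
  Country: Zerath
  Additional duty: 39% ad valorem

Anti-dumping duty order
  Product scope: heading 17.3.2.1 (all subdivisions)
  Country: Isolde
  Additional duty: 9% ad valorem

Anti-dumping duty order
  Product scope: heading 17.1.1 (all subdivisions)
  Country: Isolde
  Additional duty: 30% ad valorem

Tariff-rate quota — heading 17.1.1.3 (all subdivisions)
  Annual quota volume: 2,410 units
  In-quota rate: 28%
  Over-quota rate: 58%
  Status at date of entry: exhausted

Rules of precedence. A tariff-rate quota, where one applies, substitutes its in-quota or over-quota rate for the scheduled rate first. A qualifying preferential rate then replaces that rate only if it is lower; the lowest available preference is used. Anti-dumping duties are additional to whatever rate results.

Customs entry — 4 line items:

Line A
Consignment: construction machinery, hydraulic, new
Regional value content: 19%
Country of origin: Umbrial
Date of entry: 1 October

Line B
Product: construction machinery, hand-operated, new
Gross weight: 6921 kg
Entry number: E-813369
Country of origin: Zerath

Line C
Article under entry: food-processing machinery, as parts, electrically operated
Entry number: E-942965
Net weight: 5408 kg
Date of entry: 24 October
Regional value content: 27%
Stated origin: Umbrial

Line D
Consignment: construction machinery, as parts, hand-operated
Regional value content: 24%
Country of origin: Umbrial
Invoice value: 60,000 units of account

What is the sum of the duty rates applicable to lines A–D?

Line A: construction → 17.1; hydraulic → 17.1.3; new → 17.1.3.1. Scheduled 20%. Umbrial agreement on 17.1: RVC < 35%; Umbrial agreement on 17.2.1.3: 17.1.3.1 not covered. → 20%.
Line B: construction → 17.1; hand-operated → 17.1.1; new → 17.1.1.1. Scheduled 27%. No special measure applies. → 27%.
Line C: food-processing → 17.3; electrically operated → 17.3.2; as parts → 17.3.2.1. Scheduled 11%. Umbrial agreement on 17.1: 17.3.2.1 not covered; Umbrial agreement on 17.2.1.3: 17.3.2.1 not covered. → 11%.
Line D: construction → 17.1; hand-operated → 17.1.1; as parts → 17.1.1.3. Scheduled 38%. quota on 17.1.1.3 exhausted → over-quota 58%; Umbrial agreement on 17.1: RVC < 35%; Umbrial agreement on 17.2.1.3: 17.1.1.3 not covered. → 58%.
Sum: 20% + 27% + 11% + 58% = 116%.

116%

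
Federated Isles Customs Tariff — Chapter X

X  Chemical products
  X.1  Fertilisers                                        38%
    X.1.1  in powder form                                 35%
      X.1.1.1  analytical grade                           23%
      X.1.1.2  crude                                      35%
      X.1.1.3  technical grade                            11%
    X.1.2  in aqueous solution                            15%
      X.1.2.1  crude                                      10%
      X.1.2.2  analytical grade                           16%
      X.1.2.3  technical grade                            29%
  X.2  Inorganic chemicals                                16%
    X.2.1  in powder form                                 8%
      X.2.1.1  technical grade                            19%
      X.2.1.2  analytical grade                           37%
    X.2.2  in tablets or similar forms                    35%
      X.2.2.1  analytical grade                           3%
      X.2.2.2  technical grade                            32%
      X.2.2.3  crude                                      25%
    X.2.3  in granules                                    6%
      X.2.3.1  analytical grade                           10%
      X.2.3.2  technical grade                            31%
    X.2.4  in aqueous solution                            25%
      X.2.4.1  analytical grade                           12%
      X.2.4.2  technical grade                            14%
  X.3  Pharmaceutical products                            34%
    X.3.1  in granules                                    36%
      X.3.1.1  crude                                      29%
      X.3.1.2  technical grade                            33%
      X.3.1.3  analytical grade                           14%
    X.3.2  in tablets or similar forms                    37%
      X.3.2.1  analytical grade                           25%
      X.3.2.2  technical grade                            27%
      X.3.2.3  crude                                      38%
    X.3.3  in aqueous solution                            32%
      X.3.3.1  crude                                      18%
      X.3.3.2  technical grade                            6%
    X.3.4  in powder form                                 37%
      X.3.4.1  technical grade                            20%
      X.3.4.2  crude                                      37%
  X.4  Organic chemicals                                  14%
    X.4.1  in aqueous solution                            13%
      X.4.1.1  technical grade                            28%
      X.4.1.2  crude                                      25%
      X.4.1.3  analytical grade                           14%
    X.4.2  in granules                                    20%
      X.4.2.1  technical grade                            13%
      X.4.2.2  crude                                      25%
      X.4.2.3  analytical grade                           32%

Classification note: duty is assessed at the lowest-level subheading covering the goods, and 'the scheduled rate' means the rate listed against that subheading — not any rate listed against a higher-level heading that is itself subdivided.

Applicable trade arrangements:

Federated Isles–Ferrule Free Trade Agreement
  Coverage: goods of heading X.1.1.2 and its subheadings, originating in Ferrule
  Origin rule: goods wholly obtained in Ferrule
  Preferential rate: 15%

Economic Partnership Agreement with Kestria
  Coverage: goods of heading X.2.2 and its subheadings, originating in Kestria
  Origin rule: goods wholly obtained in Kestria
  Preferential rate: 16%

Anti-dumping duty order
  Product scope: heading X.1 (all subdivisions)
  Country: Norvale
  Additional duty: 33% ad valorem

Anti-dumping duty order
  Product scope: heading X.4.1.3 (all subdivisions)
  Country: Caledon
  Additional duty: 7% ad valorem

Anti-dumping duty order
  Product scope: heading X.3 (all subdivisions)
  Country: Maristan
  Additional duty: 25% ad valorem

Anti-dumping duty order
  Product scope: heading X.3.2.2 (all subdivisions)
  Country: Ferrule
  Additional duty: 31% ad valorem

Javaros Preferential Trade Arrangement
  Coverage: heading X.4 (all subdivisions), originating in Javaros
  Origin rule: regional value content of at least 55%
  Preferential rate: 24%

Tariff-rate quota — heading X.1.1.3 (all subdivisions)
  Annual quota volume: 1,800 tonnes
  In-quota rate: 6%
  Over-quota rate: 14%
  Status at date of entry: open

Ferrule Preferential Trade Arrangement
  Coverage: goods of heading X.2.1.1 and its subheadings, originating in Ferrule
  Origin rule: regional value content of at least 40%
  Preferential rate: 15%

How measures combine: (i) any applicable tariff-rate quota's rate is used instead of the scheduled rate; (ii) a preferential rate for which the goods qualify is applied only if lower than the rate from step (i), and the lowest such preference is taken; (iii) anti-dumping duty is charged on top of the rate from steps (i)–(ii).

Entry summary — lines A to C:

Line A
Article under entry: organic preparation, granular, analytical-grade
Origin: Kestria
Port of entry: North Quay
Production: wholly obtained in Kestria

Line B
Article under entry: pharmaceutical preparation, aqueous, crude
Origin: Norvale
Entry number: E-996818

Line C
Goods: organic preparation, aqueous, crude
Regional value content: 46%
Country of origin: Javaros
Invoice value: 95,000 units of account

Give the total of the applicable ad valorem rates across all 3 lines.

75%

Line A: organic → X.4; granular → X.4.2; analytical-grade → X.4.2.3. Scheduled 32%. Kestria agreement on X.2.2: X.4.2.3 not covered. → 32%.
Line B: pharmaceutical → X.3; aqueous → X.3.3; crude → X.3.3.1. Scheduled 18%. No special measure applies. → 18%.
Line C: organic → X.4; aqueous → X.4.1; crude → X.4.1.2. Scheduled 25%. Javaros agreement on X.4: RVC < 55%. → 25%.
Sum: 32% + 18% + 25% = 75%.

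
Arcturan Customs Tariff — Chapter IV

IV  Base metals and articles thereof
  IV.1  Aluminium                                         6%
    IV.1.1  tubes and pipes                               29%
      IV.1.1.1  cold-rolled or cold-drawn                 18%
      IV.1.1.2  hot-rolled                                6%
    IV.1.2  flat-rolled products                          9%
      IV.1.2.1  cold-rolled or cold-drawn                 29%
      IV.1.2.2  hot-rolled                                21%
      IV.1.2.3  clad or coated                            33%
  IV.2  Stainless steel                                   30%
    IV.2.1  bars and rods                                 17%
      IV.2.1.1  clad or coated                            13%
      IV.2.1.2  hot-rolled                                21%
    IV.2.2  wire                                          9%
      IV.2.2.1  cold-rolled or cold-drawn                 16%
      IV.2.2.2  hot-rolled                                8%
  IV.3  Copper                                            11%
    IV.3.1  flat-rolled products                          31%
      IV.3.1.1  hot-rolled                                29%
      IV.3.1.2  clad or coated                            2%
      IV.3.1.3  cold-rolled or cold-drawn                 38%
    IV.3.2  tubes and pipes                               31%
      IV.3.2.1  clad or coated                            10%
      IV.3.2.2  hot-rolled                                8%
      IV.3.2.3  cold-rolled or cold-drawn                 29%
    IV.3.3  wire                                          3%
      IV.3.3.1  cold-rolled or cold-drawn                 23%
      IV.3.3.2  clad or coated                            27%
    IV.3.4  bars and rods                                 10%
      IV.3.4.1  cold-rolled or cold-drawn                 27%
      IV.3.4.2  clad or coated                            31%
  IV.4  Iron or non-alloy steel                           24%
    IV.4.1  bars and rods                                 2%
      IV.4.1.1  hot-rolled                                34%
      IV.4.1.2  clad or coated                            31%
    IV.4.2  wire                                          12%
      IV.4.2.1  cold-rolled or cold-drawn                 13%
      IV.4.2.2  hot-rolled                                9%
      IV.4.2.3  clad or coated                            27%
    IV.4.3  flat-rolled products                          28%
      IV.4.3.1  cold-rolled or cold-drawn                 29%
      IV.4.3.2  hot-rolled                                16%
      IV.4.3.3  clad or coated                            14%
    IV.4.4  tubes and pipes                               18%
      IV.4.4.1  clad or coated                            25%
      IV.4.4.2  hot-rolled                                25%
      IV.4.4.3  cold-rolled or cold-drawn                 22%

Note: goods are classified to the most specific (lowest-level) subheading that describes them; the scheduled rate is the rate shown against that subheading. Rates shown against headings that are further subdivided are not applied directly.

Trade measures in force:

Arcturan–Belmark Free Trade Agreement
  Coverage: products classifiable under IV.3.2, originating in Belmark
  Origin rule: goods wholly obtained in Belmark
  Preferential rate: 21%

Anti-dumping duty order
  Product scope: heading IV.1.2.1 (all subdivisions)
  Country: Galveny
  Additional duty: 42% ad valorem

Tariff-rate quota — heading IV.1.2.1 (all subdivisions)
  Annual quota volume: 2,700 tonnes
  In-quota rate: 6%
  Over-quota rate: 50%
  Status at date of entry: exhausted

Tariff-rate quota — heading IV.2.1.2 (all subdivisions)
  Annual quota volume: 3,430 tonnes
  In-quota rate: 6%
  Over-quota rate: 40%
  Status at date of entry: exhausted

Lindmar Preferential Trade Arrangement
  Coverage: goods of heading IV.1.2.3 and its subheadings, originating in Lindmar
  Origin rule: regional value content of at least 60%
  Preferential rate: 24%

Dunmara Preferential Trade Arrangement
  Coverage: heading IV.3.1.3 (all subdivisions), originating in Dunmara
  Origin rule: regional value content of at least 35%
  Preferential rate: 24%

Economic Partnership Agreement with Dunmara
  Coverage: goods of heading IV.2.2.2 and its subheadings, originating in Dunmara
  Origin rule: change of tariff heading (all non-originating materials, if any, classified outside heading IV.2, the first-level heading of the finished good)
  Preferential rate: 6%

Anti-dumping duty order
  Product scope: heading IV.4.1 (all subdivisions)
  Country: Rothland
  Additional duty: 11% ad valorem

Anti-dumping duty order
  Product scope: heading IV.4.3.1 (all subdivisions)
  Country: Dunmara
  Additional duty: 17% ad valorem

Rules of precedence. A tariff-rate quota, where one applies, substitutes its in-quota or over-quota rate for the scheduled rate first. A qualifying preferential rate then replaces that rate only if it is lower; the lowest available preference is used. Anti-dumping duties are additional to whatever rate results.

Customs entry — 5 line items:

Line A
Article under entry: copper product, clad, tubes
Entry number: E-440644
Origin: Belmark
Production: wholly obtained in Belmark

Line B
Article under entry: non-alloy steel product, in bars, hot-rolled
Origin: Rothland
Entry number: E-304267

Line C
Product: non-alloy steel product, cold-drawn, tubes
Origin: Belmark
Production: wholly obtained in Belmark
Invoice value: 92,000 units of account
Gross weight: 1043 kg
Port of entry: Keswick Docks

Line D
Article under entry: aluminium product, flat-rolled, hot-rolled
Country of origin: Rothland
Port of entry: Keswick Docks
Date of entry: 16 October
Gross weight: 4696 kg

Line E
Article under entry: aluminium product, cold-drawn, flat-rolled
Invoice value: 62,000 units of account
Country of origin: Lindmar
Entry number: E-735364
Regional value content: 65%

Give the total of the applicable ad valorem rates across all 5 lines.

148%

Line A: copper → IV.3; tubes → IV.3.2; clad → IV.3.2.1. Scheduled 10%. Belmark agreement on IV.3.2: wholly obtained → 21% available; preference 21% not lower than 10% → no reduction. → 10%.
Line B: non-alloy steel → IV.4; in bars → IV.4.1; hot-rolled → IV.4.1.1. Scheduled 34%. anti-dumping (Rothland, IV.4.1): +11%; total 34% + 11% = 45%. → 45%.
Line C: non-alloy steel → IV.4; tubes → IV.4.4; cold-drawn → IV.4.4.3. Scheduled 22%. Belmark agreement on IV.3.2: IV.4.4.3 not covered. → 22%.
Line D: aluminium → IV.1; flat-rolled → IV.1.2; hot-rolled → IV.1.2.2. Scheduled 21%. No special measure applies. → 21%.
Line E: aluminium → IV.1; flat-rolled → IV.1.2; cold-drawn → IV.1.2.1. Scheduled 29%. quota on IV.1.2.1 exhausted → over-quota 50%; Lindmar agreement on IV.1.2.3: IV.1.2.1 not covered. → 50%.
Sum: 10% + 45% + 22% + 21% + 50% = 148%.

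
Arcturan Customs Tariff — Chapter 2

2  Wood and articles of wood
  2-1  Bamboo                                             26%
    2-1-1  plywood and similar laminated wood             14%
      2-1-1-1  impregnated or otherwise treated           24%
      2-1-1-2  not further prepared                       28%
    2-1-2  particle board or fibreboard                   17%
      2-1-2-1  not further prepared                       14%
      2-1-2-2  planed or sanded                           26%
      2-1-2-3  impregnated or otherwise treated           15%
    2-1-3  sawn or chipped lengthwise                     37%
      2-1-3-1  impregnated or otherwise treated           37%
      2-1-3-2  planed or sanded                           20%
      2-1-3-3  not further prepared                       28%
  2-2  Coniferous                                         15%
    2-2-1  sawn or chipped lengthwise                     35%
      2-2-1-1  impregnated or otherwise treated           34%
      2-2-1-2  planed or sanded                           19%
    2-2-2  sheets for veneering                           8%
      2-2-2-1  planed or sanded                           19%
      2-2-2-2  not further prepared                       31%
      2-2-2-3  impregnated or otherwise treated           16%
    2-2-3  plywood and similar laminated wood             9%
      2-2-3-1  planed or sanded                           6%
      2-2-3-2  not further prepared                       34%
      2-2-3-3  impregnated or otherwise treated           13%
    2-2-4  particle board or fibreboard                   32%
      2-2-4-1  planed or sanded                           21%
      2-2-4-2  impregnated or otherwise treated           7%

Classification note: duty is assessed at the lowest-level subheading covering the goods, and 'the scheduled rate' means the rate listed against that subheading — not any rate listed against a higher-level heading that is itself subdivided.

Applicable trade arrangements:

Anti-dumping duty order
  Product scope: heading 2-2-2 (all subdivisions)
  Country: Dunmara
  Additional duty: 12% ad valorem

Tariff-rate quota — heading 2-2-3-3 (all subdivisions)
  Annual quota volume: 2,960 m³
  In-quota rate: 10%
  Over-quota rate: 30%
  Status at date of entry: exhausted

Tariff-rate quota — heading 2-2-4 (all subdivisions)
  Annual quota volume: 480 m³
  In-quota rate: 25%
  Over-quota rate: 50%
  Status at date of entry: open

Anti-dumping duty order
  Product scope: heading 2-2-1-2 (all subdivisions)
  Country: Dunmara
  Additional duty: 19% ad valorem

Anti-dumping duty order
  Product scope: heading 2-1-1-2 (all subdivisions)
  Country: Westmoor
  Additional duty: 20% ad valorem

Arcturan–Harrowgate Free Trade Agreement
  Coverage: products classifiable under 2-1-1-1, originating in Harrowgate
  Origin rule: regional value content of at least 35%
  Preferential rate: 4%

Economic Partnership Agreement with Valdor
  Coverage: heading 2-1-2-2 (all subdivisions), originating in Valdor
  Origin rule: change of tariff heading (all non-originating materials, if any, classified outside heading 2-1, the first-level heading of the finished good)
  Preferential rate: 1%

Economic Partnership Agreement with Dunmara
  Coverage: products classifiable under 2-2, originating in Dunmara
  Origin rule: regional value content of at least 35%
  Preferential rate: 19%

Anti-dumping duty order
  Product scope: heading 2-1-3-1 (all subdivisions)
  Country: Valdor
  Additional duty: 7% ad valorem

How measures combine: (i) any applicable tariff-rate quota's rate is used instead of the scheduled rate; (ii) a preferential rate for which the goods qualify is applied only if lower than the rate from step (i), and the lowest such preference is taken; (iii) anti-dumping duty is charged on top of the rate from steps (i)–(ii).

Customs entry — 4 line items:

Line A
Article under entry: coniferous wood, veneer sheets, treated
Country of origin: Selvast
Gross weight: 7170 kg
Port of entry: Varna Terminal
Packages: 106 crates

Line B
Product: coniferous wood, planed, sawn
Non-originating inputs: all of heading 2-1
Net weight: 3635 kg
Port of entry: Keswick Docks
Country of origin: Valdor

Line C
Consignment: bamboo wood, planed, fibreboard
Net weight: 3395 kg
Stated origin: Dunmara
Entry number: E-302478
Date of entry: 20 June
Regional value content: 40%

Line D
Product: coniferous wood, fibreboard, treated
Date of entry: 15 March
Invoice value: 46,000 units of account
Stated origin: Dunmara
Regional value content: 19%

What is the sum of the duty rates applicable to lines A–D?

Line A: coniferous → 2-2; veneer sheets → 2-2-2; treated → 2-2-2-3. Scheduled 16%. No special measure applies. → 16%.
Line B: coniferous → 2-2; sawn → 2-2-1; planed → 2-2-1-2. Scheduled 19%. Valdor agreement on 2-1-2-2: 2-2-1-2 not covered. → 19%.
Line C: bamboo → 2-1; fibreboard → 2-1-2; planed → 2-1-2-2. Scheduled 26%. Dunmara agreement on 2-2: 2-1-2-2 not covered. → 26%.
Line D: coniferous → 2-2; fibreboard → 2-2-4; treated → 2-2-4-2. Scheduled 7%. quota on 2-2-4 open → in-quota 25%; Dunmara agreement on 2-2: RVC < 35%. → 25%.
Sum: 16% + 19% + 26% + 25% = 86%.

86%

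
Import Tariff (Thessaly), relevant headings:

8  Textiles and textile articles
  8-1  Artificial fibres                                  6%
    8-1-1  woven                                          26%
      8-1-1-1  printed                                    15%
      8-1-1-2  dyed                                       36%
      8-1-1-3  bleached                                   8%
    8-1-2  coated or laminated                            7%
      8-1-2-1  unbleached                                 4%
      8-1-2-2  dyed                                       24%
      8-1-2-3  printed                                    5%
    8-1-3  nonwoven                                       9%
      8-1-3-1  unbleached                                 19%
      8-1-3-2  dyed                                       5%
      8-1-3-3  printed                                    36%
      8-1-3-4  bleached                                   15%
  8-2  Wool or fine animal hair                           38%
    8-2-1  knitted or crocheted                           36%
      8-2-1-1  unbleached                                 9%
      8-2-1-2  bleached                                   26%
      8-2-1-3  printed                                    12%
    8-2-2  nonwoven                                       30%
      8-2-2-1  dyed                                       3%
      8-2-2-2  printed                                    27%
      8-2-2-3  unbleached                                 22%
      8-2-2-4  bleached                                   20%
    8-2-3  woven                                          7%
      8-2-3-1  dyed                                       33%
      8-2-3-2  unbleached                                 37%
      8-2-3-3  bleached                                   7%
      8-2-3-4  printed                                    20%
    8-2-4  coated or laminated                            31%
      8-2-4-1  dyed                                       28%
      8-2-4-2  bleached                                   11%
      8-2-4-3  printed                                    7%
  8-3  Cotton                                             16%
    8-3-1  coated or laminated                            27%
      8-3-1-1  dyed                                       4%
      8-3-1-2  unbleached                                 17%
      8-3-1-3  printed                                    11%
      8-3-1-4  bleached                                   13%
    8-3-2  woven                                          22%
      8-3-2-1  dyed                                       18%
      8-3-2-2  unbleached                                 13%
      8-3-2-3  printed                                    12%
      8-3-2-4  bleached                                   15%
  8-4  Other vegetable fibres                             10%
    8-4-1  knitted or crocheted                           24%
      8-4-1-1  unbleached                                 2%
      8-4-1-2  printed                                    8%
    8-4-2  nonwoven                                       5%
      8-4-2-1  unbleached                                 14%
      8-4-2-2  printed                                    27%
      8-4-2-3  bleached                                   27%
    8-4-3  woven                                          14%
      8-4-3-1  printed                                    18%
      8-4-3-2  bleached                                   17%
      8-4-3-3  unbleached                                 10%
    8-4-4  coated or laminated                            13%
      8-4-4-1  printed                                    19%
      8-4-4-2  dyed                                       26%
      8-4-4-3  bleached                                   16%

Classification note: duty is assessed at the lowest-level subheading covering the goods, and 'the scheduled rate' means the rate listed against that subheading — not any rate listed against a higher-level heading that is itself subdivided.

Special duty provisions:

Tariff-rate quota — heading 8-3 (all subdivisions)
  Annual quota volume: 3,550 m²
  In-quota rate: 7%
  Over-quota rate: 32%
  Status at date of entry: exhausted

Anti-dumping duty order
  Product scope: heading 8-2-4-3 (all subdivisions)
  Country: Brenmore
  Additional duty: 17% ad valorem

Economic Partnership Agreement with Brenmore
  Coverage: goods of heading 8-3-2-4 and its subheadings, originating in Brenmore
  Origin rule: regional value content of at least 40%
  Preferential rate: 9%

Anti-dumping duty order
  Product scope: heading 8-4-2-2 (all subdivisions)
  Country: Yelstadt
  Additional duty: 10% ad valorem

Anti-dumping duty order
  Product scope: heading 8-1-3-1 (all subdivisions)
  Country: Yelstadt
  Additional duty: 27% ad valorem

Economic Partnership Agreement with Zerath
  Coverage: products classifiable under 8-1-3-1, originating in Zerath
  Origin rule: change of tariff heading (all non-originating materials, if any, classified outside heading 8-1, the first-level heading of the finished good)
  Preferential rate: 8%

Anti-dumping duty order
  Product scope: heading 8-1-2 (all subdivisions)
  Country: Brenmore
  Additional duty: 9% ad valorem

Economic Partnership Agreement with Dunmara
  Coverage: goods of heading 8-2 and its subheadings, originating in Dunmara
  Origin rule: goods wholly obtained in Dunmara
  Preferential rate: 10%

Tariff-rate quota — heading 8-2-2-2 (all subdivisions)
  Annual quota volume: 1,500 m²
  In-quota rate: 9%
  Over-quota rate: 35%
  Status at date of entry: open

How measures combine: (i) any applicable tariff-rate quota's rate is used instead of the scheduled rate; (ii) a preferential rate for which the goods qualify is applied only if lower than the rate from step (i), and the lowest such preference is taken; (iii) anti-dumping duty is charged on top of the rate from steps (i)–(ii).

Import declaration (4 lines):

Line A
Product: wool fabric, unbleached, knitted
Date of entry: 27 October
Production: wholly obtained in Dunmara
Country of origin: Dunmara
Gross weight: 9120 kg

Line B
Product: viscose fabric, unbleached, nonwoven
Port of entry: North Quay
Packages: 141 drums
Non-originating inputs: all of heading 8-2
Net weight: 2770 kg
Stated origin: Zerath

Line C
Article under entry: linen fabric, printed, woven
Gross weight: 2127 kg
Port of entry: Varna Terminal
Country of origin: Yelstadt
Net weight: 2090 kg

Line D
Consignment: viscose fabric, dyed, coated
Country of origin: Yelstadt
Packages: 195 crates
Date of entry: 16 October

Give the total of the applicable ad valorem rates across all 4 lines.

Line A: wool → 8-2; knitted → 8-2-1; unbleached → 8-2-1-1. Scheduled 9%. Dunmara agreement on 8-2: wholly obtained → 10% available; preference 10% not lower than 9% → no reduction. → 9%.
Line B: viscose → 8-1; nonwoven → 8-1-3; unbleached → 8-1-3-1. Scheduled 19%. Zerath agreement on 8-1-3-1: CTH met → 8% available; preferential 8%. → 8%.
Line C: linen → 8-4; woven → 8-4-3; printed → 8-4-3-1. Scheduled 18%. No special measure applies. → 18%.
Line D: viscose → 8-1; coated → 8-1-2; dyed → 8-1-2-2. Scheduled 24%. No special measure applies. → 24%.
Sum: 9% + 8% + 18% + 24% = 59%.

59%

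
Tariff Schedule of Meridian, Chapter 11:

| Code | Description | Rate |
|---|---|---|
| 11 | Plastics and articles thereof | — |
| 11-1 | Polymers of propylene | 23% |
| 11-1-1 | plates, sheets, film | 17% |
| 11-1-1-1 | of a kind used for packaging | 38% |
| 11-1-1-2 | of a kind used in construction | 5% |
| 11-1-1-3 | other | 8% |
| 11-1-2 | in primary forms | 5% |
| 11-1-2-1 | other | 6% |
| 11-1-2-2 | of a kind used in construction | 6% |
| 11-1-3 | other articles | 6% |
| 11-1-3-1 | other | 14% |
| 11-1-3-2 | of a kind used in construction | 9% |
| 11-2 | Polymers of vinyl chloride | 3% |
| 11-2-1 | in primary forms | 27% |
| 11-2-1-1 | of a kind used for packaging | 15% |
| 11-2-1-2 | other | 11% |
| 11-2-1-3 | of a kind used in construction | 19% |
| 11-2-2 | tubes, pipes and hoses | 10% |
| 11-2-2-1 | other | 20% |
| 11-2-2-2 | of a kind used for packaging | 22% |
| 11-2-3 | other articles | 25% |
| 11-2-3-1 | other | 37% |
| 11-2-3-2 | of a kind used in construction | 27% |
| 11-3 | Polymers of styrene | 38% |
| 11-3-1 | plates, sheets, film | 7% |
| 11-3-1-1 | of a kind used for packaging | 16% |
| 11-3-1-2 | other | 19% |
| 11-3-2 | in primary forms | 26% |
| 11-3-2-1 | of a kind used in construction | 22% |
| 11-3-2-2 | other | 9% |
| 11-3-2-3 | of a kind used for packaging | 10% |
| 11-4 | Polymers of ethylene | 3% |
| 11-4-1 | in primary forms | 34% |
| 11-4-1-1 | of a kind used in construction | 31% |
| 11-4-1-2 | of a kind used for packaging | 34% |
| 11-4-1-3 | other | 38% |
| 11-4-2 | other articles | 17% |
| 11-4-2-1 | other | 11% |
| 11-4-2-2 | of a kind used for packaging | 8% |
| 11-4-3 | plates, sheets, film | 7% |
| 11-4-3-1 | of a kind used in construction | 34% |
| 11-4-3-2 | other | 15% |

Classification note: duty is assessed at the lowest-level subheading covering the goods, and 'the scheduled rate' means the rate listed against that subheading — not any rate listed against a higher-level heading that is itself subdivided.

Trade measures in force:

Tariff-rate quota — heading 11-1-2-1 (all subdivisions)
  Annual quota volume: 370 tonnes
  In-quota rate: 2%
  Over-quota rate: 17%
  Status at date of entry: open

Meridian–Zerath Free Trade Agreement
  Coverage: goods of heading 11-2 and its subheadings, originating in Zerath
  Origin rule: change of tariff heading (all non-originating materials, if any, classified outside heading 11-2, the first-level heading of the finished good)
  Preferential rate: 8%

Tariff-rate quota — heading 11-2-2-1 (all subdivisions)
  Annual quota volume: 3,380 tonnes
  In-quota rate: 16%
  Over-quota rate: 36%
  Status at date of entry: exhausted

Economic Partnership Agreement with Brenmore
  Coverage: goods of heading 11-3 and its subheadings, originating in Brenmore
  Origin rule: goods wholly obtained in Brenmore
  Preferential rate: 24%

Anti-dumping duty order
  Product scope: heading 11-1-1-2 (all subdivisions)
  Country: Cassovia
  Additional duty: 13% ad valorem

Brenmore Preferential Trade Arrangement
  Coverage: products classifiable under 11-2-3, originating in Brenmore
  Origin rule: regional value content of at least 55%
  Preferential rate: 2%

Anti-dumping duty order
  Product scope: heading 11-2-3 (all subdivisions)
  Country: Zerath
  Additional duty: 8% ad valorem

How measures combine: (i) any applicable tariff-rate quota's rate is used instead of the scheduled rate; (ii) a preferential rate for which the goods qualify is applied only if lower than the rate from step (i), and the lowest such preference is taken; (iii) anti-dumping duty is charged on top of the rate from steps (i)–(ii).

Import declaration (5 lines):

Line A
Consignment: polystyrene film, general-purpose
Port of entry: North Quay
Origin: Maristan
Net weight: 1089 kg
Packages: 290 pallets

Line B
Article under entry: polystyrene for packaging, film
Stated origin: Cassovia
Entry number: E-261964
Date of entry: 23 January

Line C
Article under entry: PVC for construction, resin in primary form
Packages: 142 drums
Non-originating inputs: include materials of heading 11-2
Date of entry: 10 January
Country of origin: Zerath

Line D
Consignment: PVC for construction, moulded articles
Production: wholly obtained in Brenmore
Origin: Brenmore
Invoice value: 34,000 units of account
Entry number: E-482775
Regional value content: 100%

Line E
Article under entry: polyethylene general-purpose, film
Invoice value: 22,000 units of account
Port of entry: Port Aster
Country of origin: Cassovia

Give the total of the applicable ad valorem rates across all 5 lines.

71%

Line A: polystyrene → 11-3; film → 11-3-1; general-purpose → 11-3-1-2. Scheduled 19%. No special measure applies. → 19%.
Line B: polystyrene → 11-3; film → 11-3-1; for packaging → 11-3-1-1. Scheduled 16%. No special measure applies. → 16%.
Line C: PVC → 11-2; resin in primary form → 11-2-1; for construction → 11-2-1-3. Scheduled 19%. Zerath agreement on 11-2: CTH not met. → 19%.
Line D: PVC → 11-2; moulded articles → 11-2-3; for construction → 11-2-3-2. Scheduled 27%. Brenmore agreement on 11-3: 11-2-3-2 not covered; Brenmore agreement on 11-2-3: RVC ≥ 55% → 2% available; preferential 2%. → 2%.
Line E: polyethylene → 11-4; film → 11-4-3; general-purpose → 11-4-3-2. Scheduled 15%. No special measure applies. → 15%.
Sum: 19% + 16% + 19% + 2% + 15% = 71%.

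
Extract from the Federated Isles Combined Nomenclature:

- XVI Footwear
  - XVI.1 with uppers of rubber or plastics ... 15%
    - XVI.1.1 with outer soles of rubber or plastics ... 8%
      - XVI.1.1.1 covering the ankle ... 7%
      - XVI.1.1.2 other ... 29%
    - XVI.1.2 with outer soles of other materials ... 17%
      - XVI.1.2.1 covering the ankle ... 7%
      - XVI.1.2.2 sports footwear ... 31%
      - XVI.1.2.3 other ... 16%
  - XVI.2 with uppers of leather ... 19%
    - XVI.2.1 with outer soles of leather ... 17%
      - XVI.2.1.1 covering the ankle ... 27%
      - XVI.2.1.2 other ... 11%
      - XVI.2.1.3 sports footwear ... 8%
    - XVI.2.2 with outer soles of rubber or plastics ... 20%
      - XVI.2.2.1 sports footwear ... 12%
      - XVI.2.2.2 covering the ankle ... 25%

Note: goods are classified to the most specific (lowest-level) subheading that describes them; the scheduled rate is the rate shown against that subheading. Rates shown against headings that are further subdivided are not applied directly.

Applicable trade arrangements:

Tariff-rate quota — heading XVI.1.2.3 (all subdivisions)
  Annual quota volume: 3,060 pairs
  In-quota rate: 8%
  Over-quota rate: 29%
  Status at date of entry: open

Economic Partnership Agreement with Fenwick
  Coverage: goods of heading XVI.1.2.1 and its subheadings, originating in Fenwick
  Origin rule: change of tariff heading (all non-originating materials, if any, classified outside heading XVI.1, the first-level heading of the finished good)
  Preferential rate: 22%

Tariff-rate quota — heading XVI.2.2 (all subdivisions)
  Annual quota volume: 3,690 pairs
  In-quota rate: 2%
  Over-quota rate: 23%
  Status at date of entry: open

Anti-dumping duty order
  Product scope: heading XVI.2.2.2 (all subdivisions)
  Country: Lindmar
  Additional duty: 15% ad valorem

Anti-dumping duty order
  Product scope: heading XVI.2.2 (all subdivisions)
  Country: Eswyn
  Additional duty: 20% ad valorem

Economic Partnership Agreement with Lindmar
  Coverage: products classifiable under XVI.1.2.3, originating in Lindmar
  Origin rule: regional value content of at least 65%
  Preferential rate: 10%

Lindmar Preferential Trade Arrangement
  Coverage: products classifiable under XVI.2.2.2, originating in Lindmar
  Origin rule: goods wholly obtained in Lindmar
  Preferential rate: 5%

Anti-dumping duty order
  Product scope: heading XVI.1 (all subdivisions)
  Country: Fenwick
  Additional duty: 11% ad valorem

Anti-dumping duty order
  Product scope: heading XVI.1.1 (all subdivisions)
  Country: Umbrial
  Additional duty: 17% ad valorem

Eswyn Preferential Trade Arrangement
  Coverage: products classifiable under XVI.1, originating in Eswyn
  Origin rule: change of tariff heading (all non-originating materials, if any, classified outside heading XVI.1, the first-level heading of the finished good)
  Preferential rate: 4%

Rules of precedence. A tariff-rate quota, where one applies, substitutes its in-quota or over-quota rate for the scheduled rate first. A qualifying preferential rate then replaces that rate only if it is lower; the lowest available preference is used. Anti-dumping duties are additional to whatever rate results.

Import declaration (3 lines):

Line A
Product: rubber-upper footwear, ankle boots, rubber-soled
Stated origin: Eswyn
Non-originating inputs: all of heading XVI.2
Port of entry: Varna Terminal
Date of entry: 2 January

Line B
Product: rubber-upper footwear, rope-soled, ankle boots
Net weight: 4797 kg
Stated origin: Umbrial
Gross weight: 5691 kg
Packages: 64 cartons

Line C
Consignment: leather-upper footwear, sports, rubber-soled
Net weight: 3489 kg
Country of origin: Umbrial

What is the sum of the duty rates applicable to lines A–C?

13%

Line A: rubber-upper → XVI.1; rubber-soled → XVI.1.1; ankle boots → XVI.1.1.1. Scheduled 7%. Eswyn agreement on XVI.1: CTH met → 4% available; preferential 4%. → 4%.
Line B: rubber-upper → XVI.1; rope-soled → XVI.1.2; ankle boots → XVI.1.2.1. Scheduled 7%. No special measure applies. → 7%.
Line C: leather-upper → XVI.2; rubber-soled → XVI.2.2; sports → XVI.2.2.1. Scheduled 12%. quota on XVI.2.2 open → in-quota 2%. → 2%.
Sum: 4% + 7% + 2% = 13%.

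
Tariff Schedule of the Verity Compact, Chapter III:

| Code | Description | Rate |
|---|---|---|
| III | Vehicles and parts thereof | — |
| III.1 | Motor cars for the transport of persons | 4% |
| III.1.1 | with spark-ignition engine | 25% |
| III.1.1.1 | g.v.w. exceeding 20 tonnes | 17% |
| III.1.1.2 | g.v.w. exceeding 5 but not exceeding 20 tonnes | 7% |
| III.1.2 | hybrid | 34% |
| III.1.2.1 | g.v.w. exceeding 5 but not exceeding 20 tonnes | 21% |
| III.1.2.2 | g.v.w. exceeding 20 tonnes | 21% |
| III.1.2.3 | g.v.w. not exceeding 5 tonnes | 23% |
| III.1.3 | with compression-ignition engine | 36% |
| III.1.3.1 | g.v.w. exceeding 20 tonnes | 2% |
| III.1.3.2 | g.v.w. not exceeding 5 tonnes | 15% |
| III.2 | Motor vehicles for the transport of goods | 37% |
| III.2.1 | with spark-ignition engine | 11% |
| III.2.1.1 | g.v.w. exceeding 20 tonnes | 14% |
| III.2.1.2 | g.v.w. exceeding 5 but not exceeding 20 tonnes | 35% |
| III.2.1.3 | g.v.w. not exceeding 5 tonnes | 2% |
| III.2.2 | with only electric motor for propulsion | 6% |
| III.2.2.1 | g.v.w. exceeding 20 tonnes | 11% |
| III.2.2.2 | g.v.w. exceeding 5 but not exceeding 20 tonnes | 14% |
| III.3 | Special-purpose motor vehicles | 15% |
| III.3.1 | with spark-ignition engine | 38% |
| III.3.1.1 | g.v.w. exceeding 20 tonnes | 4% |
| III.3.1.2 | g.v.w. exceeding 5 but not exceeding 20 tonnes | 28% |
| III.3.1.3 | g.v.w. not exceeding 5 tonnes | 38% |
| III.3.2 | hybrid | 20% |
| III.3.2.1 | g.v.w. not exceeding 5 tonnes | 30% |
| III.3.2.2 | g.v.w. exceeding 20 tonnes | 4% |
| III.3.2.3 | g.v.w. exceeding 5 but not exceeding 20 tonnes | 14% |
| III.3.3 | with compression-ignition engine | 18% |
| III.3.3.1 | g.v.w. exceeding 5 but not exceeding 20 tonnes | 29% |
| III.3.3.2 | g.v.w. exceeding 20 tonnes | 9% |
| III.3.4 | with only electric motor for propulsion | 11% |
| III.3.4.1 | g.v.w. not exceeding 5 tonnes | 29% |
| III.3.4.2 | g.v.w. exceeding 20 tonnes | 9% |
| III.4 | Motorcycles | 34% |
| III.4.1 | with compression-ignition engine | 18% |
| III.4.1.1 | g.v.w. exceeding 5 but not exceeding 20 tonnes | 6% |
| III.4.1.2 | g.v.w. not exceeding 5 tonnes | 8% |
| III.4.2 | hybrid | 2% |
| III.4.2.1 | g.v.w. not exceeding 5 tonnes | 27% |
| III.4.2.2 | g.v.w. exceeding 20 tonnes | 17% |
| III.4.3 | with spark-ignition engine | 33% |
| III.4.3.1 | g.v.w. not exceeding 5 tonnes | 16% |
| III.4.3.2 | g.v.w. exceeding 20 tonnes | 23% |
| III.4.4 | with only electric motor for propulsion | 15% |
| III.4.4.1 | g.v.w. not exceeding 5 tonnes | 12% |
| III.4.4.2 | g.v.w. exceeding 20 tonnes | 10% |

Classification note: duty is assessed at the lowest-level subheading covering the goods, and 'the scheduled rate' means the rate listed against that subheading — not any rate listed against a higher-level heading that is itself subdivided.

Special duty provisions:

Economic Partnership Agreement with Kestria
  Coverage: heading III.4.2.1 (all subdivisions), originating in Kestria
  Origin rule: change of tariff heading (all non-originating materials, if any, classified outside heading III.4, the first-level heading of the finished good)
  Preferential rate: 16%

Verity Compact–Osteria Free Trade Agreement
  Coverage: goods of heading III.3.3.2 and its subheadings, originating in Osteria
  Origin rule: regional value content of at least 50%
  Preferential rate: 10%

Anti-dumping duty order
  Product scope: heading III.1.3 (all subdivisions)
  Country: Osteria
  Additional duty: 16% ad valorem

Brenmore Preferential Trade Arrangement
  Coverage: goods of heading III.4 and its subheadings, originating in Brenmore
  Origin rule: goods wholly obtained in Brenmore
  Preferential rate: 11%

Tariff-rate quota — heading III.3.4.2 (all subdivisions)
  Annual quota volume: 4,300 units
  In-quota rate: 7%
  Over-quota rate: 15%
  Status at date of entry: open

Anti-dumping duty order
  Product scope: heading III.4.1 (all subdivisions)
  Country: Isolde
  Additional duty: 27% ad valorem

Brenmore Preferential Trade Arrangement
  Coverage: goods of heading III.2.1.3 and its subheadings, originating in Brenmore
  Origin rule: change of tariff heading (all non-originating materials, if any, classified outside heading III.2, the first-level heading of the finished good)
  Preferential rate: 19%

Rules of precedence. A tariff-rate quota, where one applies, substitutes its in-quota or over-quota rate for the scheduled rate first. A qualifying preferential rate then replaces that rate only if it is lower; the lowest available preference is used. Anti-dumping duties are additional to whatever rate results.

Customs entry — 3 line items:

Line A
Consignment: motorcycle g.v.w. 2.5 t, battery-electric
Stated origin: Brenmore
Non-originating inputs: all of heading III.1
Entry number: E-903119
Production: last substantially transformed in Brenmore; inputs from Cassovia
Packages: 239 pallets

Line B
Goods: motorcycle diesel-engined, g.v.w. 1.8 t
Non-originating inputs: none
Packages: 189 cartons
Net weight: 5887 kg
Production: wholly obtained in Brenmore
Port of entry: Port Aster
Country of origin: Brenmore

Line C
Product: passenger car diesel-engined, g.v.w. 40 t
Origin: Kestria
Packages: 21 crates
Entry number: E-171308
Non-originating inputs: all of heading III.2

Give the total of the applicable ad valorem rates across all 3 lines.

Line A: motorcycle → III.4; battery-electric → III.4.4; g.v.w. 2.5 t → III.4.4.1. Scheduled 12%. Brenmore agreement on III.4: not wholly obtained; Brenmore agreement on III.2.1.3: III.4.4.1 not covered. → 12%.
Line B: motorcycle → III.4; diesel-engined → III.4.1; g.v.w. 1.8 t → III.4.1.2. Scheduled 8%. Brenmore agreement on III.4: wholly obtained → 11% available; Brenmore agreement on III.2.1.3: III.4.1.2 not covered; preference 11% not lower than 8% → no reduction. → 8%.
Line C: passenger car → III.1; diesel-engined → III.1.3; g.v.w. 40 t → III.1.3.1. Scheduled 2%. Kestria agreement on III.4.2.1: III.1.3.1 not covered. → 2%.
Sum: 12% + 8% + 2% = 22%.

22%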